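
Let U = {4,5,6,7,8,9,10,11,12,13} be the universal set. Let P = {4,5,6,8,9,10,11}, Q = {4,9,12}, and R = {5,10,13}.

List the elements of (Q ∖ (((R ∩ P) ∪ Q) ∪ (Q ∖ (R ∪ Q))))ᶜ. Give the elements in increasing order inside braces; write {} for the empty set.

{4,5,6,7,8,9,10,11,12,13}

R ∩ P = {5,10}
(R ∩ P) ∪ Q = {4,5,9,10,12}
R ∪ Q = {4,5,9,10,12,13}
Q ∖ (R ∪ Q) = {}
((R ∩ P) ∪ Q) ∪ (Q ∖ (R ∪ Q)) = {4,5,9,10,12}
Q ∖ (((R ∩ P) ∪ Q) ∪ (Q ∖ (R ∪ Q))) = {}
(Q ∖ (((R ∩ P) ∪ Q) ∪ (Q ∖ (R ∪ Q))))ᶜ = {4,5,6,7,8,9,10,11,12,13}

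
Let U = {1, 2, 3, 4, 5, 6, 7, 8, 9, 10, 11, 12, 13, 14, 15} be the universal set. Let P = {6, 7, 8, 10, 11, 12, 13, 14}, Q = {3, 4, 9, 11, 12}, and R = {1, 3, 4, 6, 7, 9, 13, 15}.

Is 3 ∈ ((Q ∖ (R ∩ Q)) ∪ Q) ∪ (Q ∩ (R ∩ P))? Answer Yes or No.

3 ∈ R and 3 ∈ Q, so 3 ∈ R ∩ Q
3 ∈ Q and 3 ∈ (R ∩ Q), so 3 ∉ Q ∖ (R ∩ Q)
3 ∉ (Q ∖ (R ∩ Q)) and 3 ∈ Q, so 3 ∈ (Q ∖ (R ∩ Q)) ∪ Q
3 ∈ R and 3 ∉ P, so 3 ∉ R ∩ P
3 ∈ Q and 3 ∉ (R ∩ P), so 3 ∉ Q ∩ (R ∩ P)
3 ∈ ((Q ∖ (R ∩ Q)) ∪ Q) and 3 ∉ (Q ∩ (R ∩ P)), so 3 ∈ ((Q ∖ (R ∩ Q)) ∪ Q) ∪ (Q ∩ (R ∩ P))

Yes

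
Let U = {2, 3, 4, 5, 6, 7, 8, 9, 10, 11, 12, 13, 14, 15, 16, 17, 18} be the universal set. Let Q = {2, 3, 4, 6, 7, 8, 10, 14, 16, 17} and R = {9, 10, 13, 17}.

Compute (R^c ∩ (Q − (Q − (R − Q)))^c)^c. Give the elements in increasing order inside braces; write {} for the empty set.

R^c = {2, 3, 4, 5, 6, 7, 8, 11, 12, 14, 15, 16, 18}
R − Q = {9, 13}
Q − (R − Q) = {2, 3, 4, 6, 7, 8, 10, 14, 16, 17}
Q − (Q − (R − Q)) = {}
(Q − (Q − (R − Q)))^c = {2, 3, 4, 5, 6, 7, 8, 9, 10, 11, 12, 13, 14, 15, 16, 17, 18}
R^c ∩ (Q − (Q − (R − Q)))^c = {2, 3, 4, 5, 6, 7, 8, 11, 12, 14, 15, 16, 18}
(R^c ∩ (Q − (Q − (R − Q)))^c)^c = {9, 10, 13, 17}

{9, 10, 13, 17}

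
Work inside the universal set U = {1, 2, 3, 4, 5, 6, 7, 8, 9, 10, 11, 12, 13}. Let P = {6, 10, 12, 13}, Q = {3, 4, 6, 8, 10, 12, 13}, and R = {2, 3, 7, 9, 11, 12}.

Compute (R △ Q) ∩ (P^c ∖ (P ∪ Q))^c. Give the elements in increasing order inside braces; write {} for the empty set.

{4, 6, 8, 10, 13}

R △ Q = {2, 4, 6, 7, 8, 9, 10, 11, 13}
P^c = {1, 2, 3, 4, 5, 7, 8, 9, 11}
P ∪ Q = {3, 4, 6, 8, 10, 12, 13}
P^c ∖ (P ∪ Q) = {1, 2, 5, 7, 9, 11}
(P^c ∖ (P ∪ Q))^c = {3, 4, 6, 8, 10, 12, 13}
(R △ Q) ∩ (P^c ∖ (P ∪ Q))^c = {4, 6, 8, 10, 13}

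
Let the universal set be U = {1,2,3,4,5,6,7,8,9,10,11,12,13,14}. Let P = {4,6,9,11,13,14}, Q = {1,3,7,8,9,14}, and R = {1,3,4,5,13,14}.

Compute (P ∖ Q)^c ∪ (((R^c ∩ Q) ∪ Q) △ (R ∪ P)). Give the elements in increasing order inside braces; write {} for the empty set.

{1,2,3,4,5,6,7,8,9,10,11,12,13,14}

P ∖ Q = {4,6,11,13}
(P ∖ Q)^c = {1,2,3,5,7,8,9,10,12,14}
R^c = {2,6,7,8,9,10,11,12}
R^c ∩ Q = {7,8,9}
(R^c ∩ Q) ∪ Q = {1,3,7,8,9,14}
R ∪ P = {1,3,4,5,6,9,11,13,14}
((R^c ∩ Q) ∪ Q) △ (R ∪ P) = {4,5,6,7,8,11,13}
(P ∖ Q)^c ∪ (((R^c ∩ Q) ∪ Q) △ (R ∪ P)) = {1,2,3,4,5,6,7,8,9,10,11,12,13,14}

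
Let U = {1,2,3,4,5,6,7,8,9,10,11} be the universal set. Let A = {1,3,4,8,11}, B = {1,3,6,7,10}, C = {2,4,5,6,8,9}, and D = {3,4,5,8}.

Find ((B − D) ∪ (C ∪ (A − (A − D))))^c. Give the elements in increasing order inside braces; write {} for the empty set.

{11}

B − D = {1,6,7,10}
A − D = {1,11}
A − (A − D) = {3,4,8}
C ∪ (A − (A − D)) = {2,3,4,5,6,8,9}
(B − D) ∪ (C ∪ (A − (A − D))) = {1,2,3,4,5,6,7,8,9,10}
((B − D) ∪ (C ∪ (A − (A − D))))^c = {11}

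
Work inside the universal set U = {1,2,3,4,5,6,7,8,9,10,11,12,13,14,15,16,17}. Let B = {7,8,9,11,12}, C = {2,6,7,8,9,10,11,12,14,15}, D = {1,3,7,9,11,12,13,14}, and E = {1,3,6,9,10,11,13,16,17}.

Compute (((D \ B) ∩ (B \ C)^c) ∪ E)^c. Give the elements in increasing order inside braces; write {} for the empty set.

D \ B = {1,3,13,14}
B \ C = {}
(B \ C)^c = {1,2,3,4,5,6,7,8,9,10,11,12,13,14,15,16,17}
(D \ B) ∩ (B \ C)^c = {1,3,13,14}
((D \ B) ∩ (B \ C)^c) ∪ E = {1,3,6,9,10,11,13,14,16,17}
(((D \ B) ∩ (B \ C)^c) ∪ E)^c = {2,4,5,7,8,12,15}

{2,4,5,7,8,12,15}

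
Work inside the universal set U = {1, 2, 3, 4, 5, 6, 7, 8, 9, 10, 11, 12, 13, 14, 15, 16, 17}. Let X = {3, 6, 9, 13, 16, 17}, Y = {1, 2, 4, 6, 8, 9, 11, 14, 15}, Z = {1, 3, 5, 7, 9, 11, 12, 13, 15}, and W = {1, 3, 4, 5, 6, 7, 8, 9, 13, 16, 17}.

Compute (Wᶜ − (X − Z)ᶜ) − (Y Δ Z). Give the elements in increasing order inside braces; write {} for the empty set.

{}

Wᶜ = {2, 10, 11, 12, 14, 15}
X − Z = {6, 16, 17}
(X − Z)ᶜ = {1, 2, 3, 4, 5, 7, 8, 9, 10, 11, 12, 13, 14, 15}
Wᶜ − (X − Z)ᶜ = {}
Y Δ Z = {2, 3, 4, 5, 6, 7, 8, 12, 13, 14}
(Wᶜ − (X − Z)ᶜ) − (Y Δ Z) = {}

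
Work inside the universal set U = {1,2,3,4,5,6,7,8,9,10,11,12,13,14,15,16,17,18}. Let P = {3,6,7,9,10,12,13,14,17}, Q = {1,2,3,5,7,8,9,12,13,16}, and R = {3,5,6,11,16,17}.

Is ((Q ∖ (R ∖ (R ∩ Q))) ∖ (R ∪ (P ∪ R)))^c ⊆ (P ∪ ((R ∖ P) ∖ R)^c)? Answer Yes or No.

Yes

R ∩ Q = {3,5,16}
R ∖ (R ∩ Q) = {6,11,17}
Q ∖ (R ∖ (R ∩ Q)) = {1,2,3,5,7,8,9,12,13,16}
P ∪ R = {3,5,6,7,9,10,11,12,13,14,16,17}
R ∪ (P ∪ R) = {3,5,6,7,9,10,11,12,13,14,16,17}
(Q ∖ (R ∖ (R ∩ Q))) ∖ (R ∪ (P ∪ R)) = {1,2,8}
((Q ∖ (R ∖ (R ∩ Q))) ∖ (R ∪ (P ∪ R)))^c = {3,4,5,6,7,9,10,11,12,13,14,15,16,17,18}
R ∖ P = {5,11,16}
(R ∖ P) ∖ R = {}
((R ∖ P) ∖ R)^c = {1,2,3,4,5,6,7,8,9,10,11,12,13,14,15,16,17,18}
P ∪ ((R ∖ P) ∖ R)^c = {1,2,3,4,5,6,7,8,9,10,11,12,13,14,15,16,17,18}
Every element of {3,4,5,6,7,9,10,11,12,13,14,15,16,17,18} is in {1,2,3,4,5,6,7,8,9,10,11,12,13,14,15,16,17,18}, so ((Q ∖ (R ∖ (R ∩ Q))) ∖ (R ∪ (P ∪ R)))^c ⊆ P ∪ ((R ∖ P) ∖ R)^c.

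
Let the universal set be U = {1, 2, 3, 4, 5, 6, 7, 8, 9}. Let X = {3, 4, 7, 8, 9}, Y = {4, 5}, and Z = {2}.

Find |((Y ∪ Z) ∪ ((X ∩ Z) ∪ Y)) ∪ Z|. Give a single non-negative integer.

3

Y ∪ Z = {2, 4, 5}
X ∩ Z = {}
(X ∩ Z) ∪ Y = {4, 5}
(Y ∪ Z) ∪ ((X ∩ Z) ∪ Y) = {2, 4, 5}
((Y ∪ Z) ∪ ((X ∩ Z) ∪ Y)) ∪ Z = {2, 4, 5}
|((Y ∪ Z) ∪ ((X ∩ Z) ∪ Y)) ∪ Z| = 3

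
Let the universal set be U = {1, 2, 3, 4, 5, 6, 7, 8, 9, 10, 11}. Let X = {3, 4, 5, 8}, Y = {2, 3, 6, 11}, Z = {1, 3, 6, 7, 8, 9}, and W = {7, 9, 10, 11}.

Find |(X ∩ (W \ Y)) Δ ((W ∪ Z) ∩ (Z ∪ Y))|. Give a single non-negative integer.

7

W \ Y = {7, 9, 10}
X ∩ (W \ Y) = {}
W ∪ Z = {1, 3, 6, 7, 8, 9, 10, 11}
Z ∪ Y = {1, 2, 3, 6, 7, 8, 9, 11}
(W ∪ Z) ∩ (Z ∪ Y) = {1, 3, 6, 7, 8, 9, 11}
(X ∩ (W \ Y)) Δ ((W ∪ Z) ∩ (Z ∪ Y)) = {1, 3, 6, 7, 8, 9, 11}
|(X ∩ (W \ Y)) Δ ((W ∪ Z) ∩ (Z ∪ Y))| = 7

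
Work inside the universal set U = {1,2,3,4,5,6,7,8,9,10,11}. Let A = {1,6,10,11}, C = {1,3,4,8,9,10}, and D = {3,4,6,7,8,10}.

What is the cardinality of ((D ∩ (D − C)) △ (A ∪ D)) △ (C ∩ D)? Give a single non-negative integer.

D − C = {6,7}
D ∩ (D − C) = {6,7}
A ∪ D = {1,3,4,6,7,8,10,11}
(D ∩ (D − C)) △ (A ∪ D) = {1,3,4,8,10,11}
C ∩ D = {3,4,8,10}
((D ∩ (D − C)) △ (A ∪ D)) △ (C ∩ D) = {1,11}
|((D ∩ (D − C)) △ (A ∪ D)) △ (C ∩ D)| = 2

2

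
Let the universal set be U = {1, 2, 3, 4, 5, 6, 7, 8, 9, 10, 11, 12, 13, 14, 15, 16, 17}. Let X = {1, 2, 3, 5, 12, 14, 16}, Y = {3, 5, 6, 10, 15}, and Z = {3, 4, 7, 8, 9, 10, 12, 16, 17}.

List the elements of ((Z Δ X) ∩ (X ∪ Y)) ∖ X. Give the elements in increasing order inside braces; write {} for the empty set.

Z Δ X = {1, 2, 4, 5, 7, 8, 9, 10, 14, 17}
X ∪ Y = {1, 2, 3, 5, 6, 10, 12, 14, 15, 16}
(Z Δ X) ∩ (X ∪ Y) = {1, 2, 5, 10, 14}
((Z Δ X) ∩ (X ∪ Y)) ∖ X = {10}

{10}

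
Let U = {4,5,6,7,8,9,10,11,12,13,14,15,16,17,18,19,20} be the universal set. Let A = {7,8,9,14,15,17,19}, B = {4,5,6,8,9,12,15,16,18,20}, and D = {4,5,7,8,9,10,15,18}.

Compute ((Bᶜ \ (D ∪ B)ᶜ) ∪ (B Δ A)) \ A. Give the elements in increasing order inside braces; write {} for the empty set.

{4,5,6,10,12,16,18,20}

Bᶜ = {7,10,11,13,14,17,19}
D ∪ B = {4,5,6,7,8,9,10,12,15,16,18,20}
(D ∪ B)ᶜ = {11,13,14,17,19}
Bᶜ \ (D ∪ B)ᶜ = {7,10}
B Δ A = {4,5,6,7,12,14,16,17,18,19,20}
(Bᶜ \ (D ∪ B)ᶜ) ∪ (B Δ A) = {4,5,6,7,10,12,14,16,17,18,19,20}
((Bᶜ \ (D ∪ B)ᶜ) ∪ (B Δ A)) \ A = {4,5,6,10,12,16,18,20}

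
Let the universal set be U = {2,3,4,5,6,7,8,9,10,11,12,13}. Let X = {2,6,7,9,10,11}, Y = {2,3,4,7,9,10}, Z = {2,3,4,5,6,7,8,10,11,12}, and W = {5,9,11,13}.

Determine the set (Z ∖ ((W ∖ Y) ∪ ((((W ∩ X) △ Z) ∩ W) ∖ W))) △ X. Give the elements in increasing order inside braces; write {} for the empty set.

W ∖ Y = {5,11,13}
W ∩ X = {9,11}
(W ∩ X) △ Z = {2,3,4,5,6,7,8,9,10,12}
((W ∩ X) △ Z) ∩ W = {5,9}
(((W ∩ X) △ Z) ∩ W) ∖ W = {}
(W ∖ Y) ∪ ((((W ∩ X) △ Z) ∩ W) ∖ W) = {5,11,13}
Z ∖ ((W ∖ Y) ∪ ((((W ∩ X) △ Z) ∩ W) ∖ W)) = {2,3,4,6,7,8,10,12}
(Z ∖ ((W ∖ Y) ∪ ((((W ∩ X) △ Z) ∩ W) ∖ W))) △ X = {3,4,8,9,11,12}

{3,4,8,9,11,12}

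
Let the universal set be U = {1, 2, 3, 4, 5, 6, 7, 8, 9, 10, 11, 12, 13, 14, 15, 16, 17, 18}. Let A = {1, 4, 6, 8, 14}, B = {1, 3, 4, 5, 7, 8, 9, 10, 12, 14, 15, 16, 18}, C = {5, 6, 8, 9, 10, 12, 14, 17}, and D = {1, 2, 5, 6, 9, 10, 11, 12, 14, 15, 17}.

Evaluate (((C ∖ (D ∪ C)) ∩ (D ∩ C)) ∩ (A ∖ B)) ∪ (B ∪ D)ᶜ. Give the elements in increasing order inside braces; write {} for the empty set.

{13}

D ∪ C = {1, 2, 5, 6, 8, 9, 10, 11, 12, 14, 15, 17}
C ∖ (D ∪ C) = {}
D ∩ C = {5, 6, 9, 10, 12, 14, 17}
(C ∖ (D ∪ C)) ∩ (D ∩ C) = {}
A ∖ B = {6}
((C ∖ (D ∪ C)) ∩ (D ∩ C)) ∩ (A ∖ B) = {}
B ∪ D = {1, 2, 3, 4, 5, 6, 7, 8, 9, 10, 11, 12, 14, 15, 16, 17, 18}
(B ∪ D)ᶜ = {13}
(((C ∖ (D ∪ C)) ∩ (D ∩ C)) ∩ (A ∖ B)) ∪ (B ∪ D)ᶜ = {13}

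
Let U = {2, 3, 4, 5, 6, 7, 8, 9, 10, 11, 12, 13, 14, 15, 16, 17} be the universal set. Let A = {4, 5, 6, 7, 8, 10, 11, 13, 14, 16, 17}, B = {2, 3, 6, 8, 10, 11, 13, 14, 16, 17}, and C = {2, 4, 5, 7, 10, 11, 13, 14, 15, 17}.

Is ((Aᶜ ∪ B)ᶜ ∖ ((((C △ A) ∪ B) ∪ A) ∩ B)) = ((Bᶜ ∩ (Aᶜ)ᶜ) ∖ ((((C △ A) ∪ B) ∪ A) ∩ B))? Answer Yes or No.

Aᶜ = {2, 3, 9, 12, 15}
Aᶜ ∪ B = {2, 3, 6, 8, 9, 10, 11, 12, 13, 14, 15, 16, 17}
(Aᶜ ∪ B)ᶜ = {4, 5, 7}
C △ A = {2, 6, 8, 15, 16}
(C △ A) ∪ B = {2, 3, 6, 8, 10, 11, 13, 14, 15, 16, 17}
((C △ A) ∪ B) ∪ A = {2, 3, 4, 5, 6, 7, 8, 10, 11, 13, 14, 15, 16, 17}
(((C △ A) ∪ B) ∪ A) ∩ B = {2, 3, 6, 8, 10, 11, 13, 14, 16, 17}
(Aᶜ ∪ B)ᶜ ∖ ((((C △ A) ∪ B) ∪ A) ∩ B) = {4, 5, 7}
Bᶜ = {4, 5, 7, 9, 12, 15}
(Aᶜ)ᶜ = {4, 5, 6, 7, 8, 10, 11, 13, 14, 16, 17}
Bᶜ ∩ (Aᶜ)ᶜ = {4, 5, 7}
(Bᶜ ∩ (Aᶜ)ᶜ) ∖ ((((C △ A) ∪ B) ∪ A) ∩ B) = {4, 5, 7}
Both equal {4, 5, 7}, so (Aᶜ ∪ B)ᶜ ∖ ((((C △ A) ∪ B) ∪ A) ∩ B) = (Bᶜ ∩ (Aᶜ)ᶜ) ∖ ((((C △ A) ∪ B) ∪ A) ∩ B).

Yes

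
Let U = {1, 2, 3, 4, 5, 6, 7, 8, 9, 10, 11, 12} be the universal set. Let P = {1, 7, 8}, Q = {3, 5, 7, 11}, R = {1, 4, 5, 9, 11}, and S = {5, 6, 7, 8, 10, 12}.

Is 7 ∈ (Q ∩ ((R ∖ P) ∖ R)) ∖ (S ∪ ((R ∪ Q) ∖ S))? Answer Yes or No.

No

7 ∉ R and 7 ∈ P, so 7 ∉ R ∖ P
7 ∉ (R ∖ P) and 7 ∉ R, so 7 ∉ (R ∖ P) ∖ R
7 ∈ Q and 7 ∉ ((R ∖ P) ∖ R), so 7 ∉ Q ∩ ((R ∖ P) ∖ R)
7 ∉ R and 7 ∈ Q, so 7 ∈ R ∪ Q
7 ∈ (R ∪ Q) and 7 ∈ S, so 7 ∉ (R ∪ Q) ∖ S
7 ∈ S and 7 ∉ ((R ∪ Q) ∖ S), so 7 ∈ S ∪ ((R ∪ Q) ∖ S)
7 ∉ (Q ∩ ((R ∖ P) ∖ R)) and 7 ∈ (S ∪ ((R ∪ Q) ∖ S)), so 7 ∉ (Q ∩ ((R ∖ P) ∖ R)) ∖ (S ∪ ((R ∪ Q) ∖ S))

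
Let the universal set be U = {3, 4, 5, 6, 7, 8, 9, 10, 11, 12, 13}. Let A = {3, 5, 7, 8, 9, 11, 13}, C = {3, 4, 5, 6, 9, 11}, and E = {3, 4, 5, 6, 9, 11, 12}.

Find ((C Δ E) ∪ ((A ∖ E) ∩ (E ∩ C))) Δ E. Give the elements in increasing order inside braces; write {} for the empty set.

{3, 4, 5, 6, 9, 11}

C Δ E = {12}
A ∖ E = {7, 8, 13}
E ∩ C = {3, 4, 5, 6, 9, 11}
(A ∖ E) ∩ (E ∩ C) = {}
(C Δ E) ∪ ((A ∖ E) ∩ (E ∩ C)) = {12}
((C Δ E) ∪ ((A ∖ E) ∩ (E ∩ C))) Δ E = {3, 4, 5, 6, 9, 11}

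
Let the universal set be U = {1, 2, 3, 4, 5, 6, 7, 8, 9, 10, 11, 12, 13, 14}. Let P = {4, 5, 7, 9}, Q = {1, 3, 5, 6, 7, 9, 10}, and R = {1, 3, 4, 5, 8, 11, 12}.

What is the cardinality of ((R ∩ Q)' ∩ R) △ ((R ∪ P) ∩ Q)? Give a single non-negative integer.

9

R ∩ Q = {1, 3, 5}
(R ∩ Q)' = {2, 4, 6, 7, 8, 9, 10, 11, 12, 13, 14}
(R ∩ Q)' ∩ R = {4, 8, 11, 12}
R ∪ P = {1, 3, 4, 5, 7, 8, 9, 11, 12}
(R ∪ P) ∩ Q = {1, 3, 5, 7, 9}
((R ∩ Q)' ∩ R) △ ((R ∪ P) ∩ Q) = {1, 3, 4, 5, 7, 8, 9, 11, 12}
|((R ∩ Q)' ∩ R) △ ((R ∪ P) ∩ Q)| = 9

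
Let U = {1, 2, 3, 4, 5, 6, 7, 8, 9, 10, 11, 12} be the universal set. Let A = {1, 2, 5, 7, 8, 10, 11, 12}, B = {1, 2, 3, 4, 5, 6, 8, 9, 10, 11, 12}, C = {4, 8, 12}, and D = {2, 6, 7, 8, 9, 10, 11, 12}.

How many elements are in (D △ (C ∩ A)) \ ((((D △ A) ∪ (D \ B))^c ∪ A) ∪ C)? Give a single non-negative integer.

C ∩ A = {8, 12}
D △ (C ∩ A) = {2, 6, 7, 9, 10, 11}
D △ A = {1, 5, 6, 9}
D \ B = {7}
(D △ A) ∪ (D \ B) = {1, 5, 6, 7, 9}
((D △ A) ∪ (D \ B))^c = {2, 3, 4, 8, 10, 11, 12}
((D △ A) ∪ (D \ B))^c ∪ A = {1, 2, 3, 4, 5, 7, 8, 10, 11, 12}
(((D △ A) ∪ (D \ B))^c ∪ A) ∪ C = {1, 2, 3, 4, 5, 7, 8, 10, 11, 12}
(D △ (C ∩ A)) \ ((((D △ A) ∪ (D \ B))^c ∪ A) ∪ C) = {6, 9}
|(D △ (C ∩ A)) \ ((((D △ A) ∪ (D \ B))^c ∪ A) ∪ C)| = 2

2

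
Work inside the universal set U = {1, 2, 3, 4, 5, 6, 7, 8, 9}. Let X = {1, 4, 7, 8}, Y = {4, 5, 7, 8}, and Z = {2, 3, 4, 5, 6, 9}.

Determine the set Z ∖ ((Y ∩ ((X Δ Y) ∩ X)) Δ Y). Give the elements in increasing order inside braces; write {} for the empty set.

{2, 3, 6, 9}

X Δ Y = {1, 5}
(X Δ Y) ∩ X = {1}
Y ∩ ((X Δ Y) ∩ X) = {}
(Y ∩ ((X Δ Y) ∩ X)) Δ Y = {4, 5, 7, 8}
Z ∖ ((Y ∩ ((X Δ Y) ∩ X)) Δ Y) = {2, 3, 6, 9}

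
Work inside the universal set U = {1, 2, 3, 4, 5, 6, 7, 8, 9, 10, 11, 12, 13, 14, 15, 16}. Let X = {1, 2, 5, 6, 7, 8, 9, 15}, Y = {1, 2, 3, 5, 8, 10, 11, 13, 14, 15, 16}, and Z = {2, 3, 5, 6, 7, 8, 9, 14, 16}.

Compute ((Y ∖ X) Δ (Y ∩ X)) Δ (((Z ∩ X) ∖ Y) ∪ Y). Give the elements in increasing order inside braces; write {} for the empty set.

{6, 7, 9}

Y ∖ X = {3, 10, 11, 13, 14, 16}
Y ∩ X = {1, 2, 5, 8, 15}
(Y ∖ X) Δ (Y ∩ X) = {1, 2, 3, 5, 8, 10, 11, 13, 14, 15, 16}
Z ∩ X = {2, 5, 6, 7, 8, 9}
(Z ∩ X) ∖ Y = {6, 7, 9}
((Z ∩ X) ∖ Y) ∪ Y = {1, 2, 3, 5, 6, 7, 8, 9, 10, 11, 13, 14, 15, 16}
((Y ∖ X) Δ (Y ∩ X)) Δ (((Z ∩ X) ∖ Y) ∪ Y) = {6, 7, 9}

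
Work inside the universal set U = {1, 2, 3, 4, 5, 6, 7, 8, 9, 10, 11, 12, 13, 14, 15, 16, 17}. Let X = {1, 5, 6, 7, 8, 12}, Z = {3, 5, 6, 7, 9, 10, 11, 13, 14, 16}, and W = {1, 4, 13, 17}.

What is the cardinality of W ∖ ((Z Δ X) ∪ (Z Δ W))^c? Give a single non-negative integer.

Z Δ X = {1, 3, 8, 9, 10, 11, 12, 13, 14, 16}
Z Δ W = {1, 3, 4, 5, 6, 7, 9, 10, 11, 14, 16, 17}
(Z Δ X) ∪ (Z Δ W) = {1, 3, 4, 5, 6, 7, 8, 9, 10, 11, 12, 13, 14, 16, 17}
((Z Δ X) ∪ (Z Δ W))^c = {2, 15}
W ∖ ((Z Δ X) ∪ (Z Δ W))^c = {1, 4, 13, 17}
|W ∖ ((Z Δ X) ∪ (Z Δ W))^c| = 4

4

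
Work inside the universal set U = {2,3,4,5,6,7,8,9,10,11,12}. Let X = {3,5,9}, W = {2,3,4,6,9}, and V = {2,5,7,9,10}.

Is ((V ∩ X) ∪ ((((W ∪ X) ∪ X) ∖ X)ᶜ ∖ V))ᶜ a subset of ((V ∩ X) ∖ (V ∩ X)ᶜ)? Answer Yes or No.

No

V ∩ X = {5,9}
W ∪ X = {2,3,4,5,6,9}
(W ∪ X) ∪ X = {2,3,4,5,6,9}
((W ∪ X) ∪ X) ∖ X = {2,4,6}
(((W ∪ X) ∪ X) ∖ X)ᶜ = {3,5,7,8,9,10,11,12}
(((W ∪ X) ∪ X) ∖ X)ᶜ ∖ V = {3,8,11,12}
(V ∩ X) ∪ ((((W ∪ X) ∪ X) ∖ X)ᶜ ∖ V) = {3,5,8,9,11,12}
((V ∩ X) ∪ ((((W ∪ X) ∪ X) ∖ X)ᶜ ∖ V))ᶜ = {2,4,6,7,10}
(V ∩ X)ᶜ = {2,3,4,6,7,8,10,11,12}
(V ∩ X) ∖ (V ∩ X)ᶜ = {5,9}
2 ∈ ((V ∩ X) ∪ ((((W ∪ X) ∪ X) ∖ X)ᶜ ∖ V))ᶜ but 2 ∉ (V ∩ X) ∖ (V ∩ X)ᶜ, so the inclusion fails.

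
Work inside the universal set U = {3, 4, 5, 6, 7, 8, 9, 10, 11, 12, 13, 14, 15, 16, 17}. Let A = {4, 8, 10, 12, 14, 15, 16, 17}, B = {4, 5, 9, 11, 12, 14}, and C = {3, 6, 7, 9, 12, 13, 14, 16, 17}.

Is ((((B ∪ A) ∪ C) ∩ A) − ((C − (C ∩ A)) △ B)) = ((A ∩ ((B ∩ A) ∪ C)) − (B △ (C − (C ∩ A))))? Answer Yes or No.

No

B ∪ A = {4, 5, 8, 9, 10, 11, 12, 14, 15, 16, 17}
(B ∪ A) ∪ C = {3, 4, 5, 6, 7, 8, 9, 10, 11, 12, 13, 14, 15, 16, 17}
((B ∪ A) ∪ C) ∩ A = {4, 8, 10, 12, 14, 15, 16, 17}
C ∩ A = {12, 14, 16, 17}
C − (C ∩ A) = {3, 6, 7, 9, 13}
(C − (C ∩ A)) △ B = {3, 4, 5, 6, 7, 11, 12, 13, 14}
(((B ∪ A) ∪ C) ∩ A) − ((C − (C ∩ A)) △ B) = {8, 10, 15, 16, 17}
B ∩ A = {4, 12, 14}
(B ∩ A) ∪ C = {3, 4, 6, 7, 9, 12, 13, 14, 16, 17}
A ∩ ((B ∩ A) ∪ C) = {4, 12, 14, 16, 17}
B △ (C − (C ∩ A)) = {3, 4, 5, 6, 7, 11, 12, 13, 14}
(A ∩ ((B ∩ A) ∪ C)) − (B △ (C − (C ∩ A))) = {16, 17}
8 ∈ (((B ∪ A) ∪ C) ∩ A) − ((C − (C ∩ A)) △ B) but 8 ∉ (A ∩ ((B ∩ A) ∪ C)) − (B △ (C − (C ∩ A))), so they differ.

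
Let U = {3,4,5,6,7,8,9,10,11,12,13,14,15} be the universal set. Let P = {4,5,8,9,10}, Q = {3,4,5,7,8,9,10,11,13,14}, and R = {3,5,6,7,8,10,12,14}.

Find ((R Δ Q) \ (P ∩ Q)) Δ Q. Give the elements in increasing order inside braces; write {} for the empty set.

R Δ Q = {4,6,9,11,12,13}
P ∩ Q = {4,5,8,9,10}
(R Δ Q) \ (P ∩ Q) = {6,11,12,13}
((R Δ Q) \ (P ∩ Q)) Δ Q = {3,4,5,6,7,8,9,10,12,14}

{3,4,5,6,7,8,9,10,12,14}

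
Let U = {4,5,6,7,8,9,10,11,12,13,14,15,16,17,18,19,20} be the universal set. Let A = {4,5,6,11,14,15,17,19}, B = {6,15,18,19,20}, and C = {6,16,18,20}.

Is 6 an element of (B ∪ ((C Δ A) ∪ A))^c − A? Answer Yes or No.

No

6 ∈ C and 6 ∈ A, so 6 ∉ C Δ A
6 ∉ (C Δ A) and 6 ∈ A, so 6 ∈ (C Δ A) ∪ A
6 ∈ B and 6 ∈ ((C Δ A) ∪ A), so 6 ∈ B ∪ ((C Δ A) ∪ A)
6 ∉ (B ∪ ((C Δ A) ∪ A))^c since 6 ∈ (B ∪ ((C Δ A) ∪ A))
6 ∉ (B ∪ ((C Δ A) ∪ A))^c and 6 ∈ A, so 6 ∉ (B ∪ ((C Δ A) ∪ A))^c − A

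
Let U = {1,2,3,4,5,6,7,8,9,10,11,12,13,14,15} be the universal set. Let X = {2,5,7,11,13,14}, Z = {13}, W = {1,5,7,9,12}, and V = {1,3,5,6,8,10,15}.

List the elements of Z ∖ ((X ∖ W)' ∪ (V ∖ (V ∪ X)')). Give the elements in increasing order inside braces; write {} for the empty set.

X ∖ W = {2,11,13,14}
(X ∖ W)' = {1,3,4,5,6,7,8,9,10,12,15}
V ∪ X = {1,2,3,5,6,7,8,10,11,13,14,15}
(V ∪ X)' = {4,9,12}
V ∖ (V ∪ X)' = {1,3,5,6,8,10,15}
(X ∖ W)' ∪ (V ∖ (V ∪ X)') = {1,3,4,5,6,7,8,9,10,12,15}
Z ∖ ((X ∖ W)' ∪ (V ∖ (V ∪ X)')) = {13}

{13}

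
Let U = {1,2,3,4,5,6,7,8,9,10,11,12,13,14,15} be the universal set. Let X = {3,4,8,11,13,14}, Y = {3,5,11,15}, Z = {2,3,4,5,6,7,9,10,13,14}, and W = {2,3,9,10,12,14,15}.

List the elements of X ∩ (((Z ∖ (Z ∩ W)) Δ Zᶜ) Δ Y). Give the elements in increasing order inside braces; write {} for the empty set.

Z ∩ W = {2,3,9,10,14}
Z ∖ (Z ∩ W) = {4,5,6,7,13}
Zᶜ = {1,8,11,12,15}
(Z ∖ (Z ∩ W)) Δ Zᶜ = {1,4,5,6,7,8,11,12,13,15}
((Z ∖ (Z ∩ W)) Δ Zᶜ) Δ Y = {1,3,4,6,7,8,12,13}
X ∩ (((Z ∖ (Z ∩ W)) Δ Zᶜ) Δ Y) = {3,4,8,13}

{3,4,8,13}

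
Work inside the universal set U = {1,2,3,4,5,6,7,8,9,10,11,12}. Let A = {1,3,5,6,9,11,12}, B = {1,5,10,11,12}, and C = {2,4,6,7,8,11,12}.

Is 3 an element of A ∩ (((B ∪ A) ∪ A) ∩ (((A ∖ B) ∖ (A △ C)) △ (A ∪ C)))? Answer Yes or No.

3 ∉ B and 3 ∈ A, so 3 ∈ B ∪ A
3 ∈ (B ∪ A) and 3 ∈ A, so 3 ∈ (B ∪ A) ∪ A
3 ∈ A and 3 ∉ B, so 3 ∈ A ∖ B
3 ∈ A and 3 ∉ C, so 3 ∈ A △ C
3 ∈ (A ∖ B) and 3 ∈ (A △ C), so 3 ∉ (A ∖ B) ∖ (A △ C)
3 ∈ A and 3 ∉ C, so 3 ∈ A ∪ C
3 ∉ ((A ∖ B) ∖ (A △ C)) and 3 ∈ (A ∪ C), so 3 ∈ ((A ∖ B) ∖ (A △ C)) △ (A ∪ C)
3 ∈ ((B ∪ A) ∪ A) and 3 ∈ (((A ∖ B) ∖ (A △ C)) △ (A ∪ C)), so 3 ∈ ((B ∪ A) ∪ A) ∩ (((A ∖ B) ∖ (A △ C)) △ (A ∪ C))
3 ∈ A and 3 ∈ (((B ∪ A) ∪ A) ∩ (((A ∖ B) ∖ (A △ C)) △ (A ∪ C))), so 3 ∈ A ∩ (((B ∪ A) ∪ A) ∩ (((A ∖ B) ∖ (A △ C)) △ (A ∪ C)))

Yes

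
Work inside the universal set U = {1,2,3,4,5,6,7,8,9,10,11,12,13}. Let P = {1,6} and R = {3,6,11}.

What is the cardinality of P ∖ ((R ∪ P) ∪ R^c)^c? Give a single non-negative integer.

2

R ∪ P = {1,3,6,11}
R^c = {1,2,4,5,7,8,9,10,12,13}
(R ∪ P) ∪ R^c = {1,2,3,4,5,6,7,8,9,10,11,12,13}
((R ∪ P) ∪ R^c)^c = {}
P ∖ ((R ∪ P) ∪ R^c)^c = {1,6}
|P ∖ ((R ∪ P) ∪ R^c)^c| = 2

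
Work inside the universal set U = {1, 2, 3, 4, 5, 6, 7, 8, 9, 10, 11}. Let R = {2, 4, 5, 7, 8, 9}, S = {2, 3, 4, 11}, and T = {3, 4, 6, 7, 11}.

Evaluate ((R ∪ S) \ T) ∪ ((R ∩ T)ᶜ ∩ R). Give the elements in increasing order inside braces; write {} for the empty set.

R ∪ S = {2, 3, 4, 5, 7, 8, 9, 11}
(R ∪ S) \ T = {2, 5, 8, 9}
R ∩ T = {4, 7}
(R ∩ T)ᶜ = {1, 2, 3, 5, 6, 8, 9, 10, 11}
(R ∩ T)ᶜ ∩ R = {2, 5, 8, 9}
((R ∪ S) \ T) ∪ ((R ∩ T)ᶜ ∩ R) = {2, 5, 8, 9}

{2, 5, 8, 9}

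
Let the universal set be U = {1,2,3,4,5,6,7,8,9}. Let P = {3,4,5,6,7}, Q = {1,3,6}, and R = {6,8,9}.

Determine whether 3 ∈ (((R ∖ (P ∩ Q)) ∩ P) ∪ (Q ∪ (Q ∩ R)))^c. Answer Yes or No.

3 ∈ P and 3 ∈ Q, so 3 ∈ P ∩ Q
3 ∉ R and 3 ∈ (P ∩ Q), so 3 ∉ R ∖ (P ∩ Q)
3 ∉ (R ∖ (P ∩ Q)) and 3 ∈ P, so 3 ∉ (R ∖ (P ∩ Q)) ∩ P
3 ∈ Q and 3 ∉ R, so 3 ∉ Q ∩ R
3 ∈ Q and 3 ∉ (Q ∩ R), so 3 ∈ Q ∪ (Q ∩ R)
3 ∉ ((R ∖ (P ∩ Q)) ∩ P) and 3 ∈ (Q ∪ (Q ∩ R)), so 3 ∈ ((R ∖ (P ∩ Q)) ∩ P) ∪ (Q ∪ (Q ∩ R))
3 ∉ (((R ∖ (P ∩ Q)) ∩ P) ∪ (Q ∪ (Q ∩ R)))^c since 3 ∈ (((R ∖ (P ∩ Q)) ∩ P) ∪ (Q ∪ (Q ∩ R)))

No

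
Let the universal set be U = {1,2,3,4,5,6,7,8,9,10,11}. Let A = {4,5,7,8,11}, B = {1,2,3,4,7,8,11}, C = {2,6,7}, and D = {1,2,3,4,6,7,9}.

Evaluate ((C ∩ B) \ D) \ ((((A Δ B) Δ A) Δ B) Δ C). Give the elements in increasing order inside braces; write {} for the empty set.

{}

C ∩ B = {2,7}
(C ∩ B) \ D = {}
A Δ B = {1,2,3,5}
(A Δ B) Δ A = {1,2,3,4,7,8,11}
((A Δ B) Δ A) Δ B = {}
(((A Δ B) Δ A) Δ B) Δ C = {2,6,7}
((C ∩ B) \ D) \ ((((A Δ B) Δ A) Δ B) Δ C) = {}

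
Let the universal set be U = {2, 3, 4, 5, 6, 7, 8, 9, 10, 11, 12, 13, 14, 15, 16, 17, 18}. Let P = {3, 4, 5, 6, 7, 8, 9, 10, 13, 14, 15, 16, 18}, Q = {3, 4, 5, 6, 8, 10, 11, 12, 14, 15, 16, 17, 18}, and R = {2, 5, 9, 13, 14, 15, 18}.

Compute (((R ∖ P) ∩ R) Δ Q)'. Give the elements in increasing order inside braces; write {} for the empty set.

{7, 9, 13}

R ∖ P = {2}
(R ∖ P) ∩ R = {2}
((R ∖ P) ∩ R) Δ Q = {2, 3, 4, 5, 6, 8, 10, 11, 12, 14, 15, 16, 17, 18}
(((R ∖ P) ∩ R) Δ Q)' = {7, 9, 13}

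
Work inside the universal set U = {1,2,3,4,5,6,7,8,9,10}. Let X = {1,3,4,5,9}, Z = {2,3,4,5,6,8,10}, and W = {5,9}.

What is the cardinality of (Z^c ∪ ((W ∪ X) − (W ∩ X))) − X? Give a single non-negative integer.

Z^c = {1,7,9}
W ∪ X = {1,3,4,5,9}
W ∩ X = {5,9}
(W ∪ X) − (W ∩ X) = {1,3,4}
Z^c ∪ ((W ∪ X) − (W ∩ X)) = {1,3,4,7,9}
(Z^c ∪ ((W ∪ X) − (W ∩ X))) − X = {7}
|(Z^c ∪ ((W ∪ X) − (W ∩ X))) − X| = 1

1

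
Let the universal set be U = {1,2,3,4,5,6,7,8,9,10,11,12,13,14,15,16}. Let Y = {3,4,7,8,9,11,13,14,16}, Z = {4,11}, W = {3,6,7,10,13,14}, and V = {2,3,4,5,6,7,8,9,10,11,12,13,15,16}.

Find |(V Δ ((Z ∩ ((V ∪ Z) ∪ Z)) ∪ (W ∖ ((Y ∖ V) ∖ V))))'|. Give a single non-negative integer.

9

V ∪ Z = {2,3,4,5,6,7,8,9,10,11,12,13,15,16}
(V ∪ Z) ∪ Z = {2,3,4,5,6,7,8,9,10,11,12,13,15,16}
Z ∩ ((V ∪ Z) ∪ Z) = {4,11}
Y ∖ V = {14}
(Y ∖ V) ∖ V = {14}
W ∖ ((Y ∖ V) ∖ V) = {3,6,7,10,13}
(Z ∩ ((V ∪ Z) ∪ Z)) ∪ (W ∖ ((Y ∖ V) ∖ V)) = {3,4,6,7,10,11,13}
V Δ ((Z ∩ ((V ∪ Z) ∪ Z)) ∪ (W ∖ ((Y ∖ V) ∖ V))) = {2,5,8,9,12,15,16}
(V Δ ((Z ∩ ((V ∪ Z) ∪ Z)) ∪ (W ∖ ((Y ∖ V) ∖ V))))' = {1,3,4,6,7,10,11,13,14}
|(V Δ ((Z ∩ ((V ∪ Z) ∪ Z)) ∪ (W ∖ ((Y ∖ V) ∖ V))))'| = 9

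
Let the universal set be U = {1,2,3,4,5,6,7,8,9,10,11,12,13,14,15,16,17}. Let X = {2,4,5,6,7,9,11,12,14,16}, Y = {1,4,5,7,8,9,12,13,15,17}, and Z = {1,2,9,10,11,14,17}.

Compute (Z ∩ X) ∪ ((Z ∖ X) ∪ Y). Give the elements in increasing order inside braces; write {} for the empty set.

{1,2,4,5,7,8,9,10,11,12,13,14,15,17}

Z ∩ X = {2,9,11,14}
Z ∖ X = {1,10,17}
(Z ∖ X) ∪ Y = {1,4,5,7,8,9,10,12,13,15,17}
(Z ∩ X) ∪ ((Z ∖ X) ∪ Y) = {1,2,4,5,7,8,9,10,11,12,13,14,15,17}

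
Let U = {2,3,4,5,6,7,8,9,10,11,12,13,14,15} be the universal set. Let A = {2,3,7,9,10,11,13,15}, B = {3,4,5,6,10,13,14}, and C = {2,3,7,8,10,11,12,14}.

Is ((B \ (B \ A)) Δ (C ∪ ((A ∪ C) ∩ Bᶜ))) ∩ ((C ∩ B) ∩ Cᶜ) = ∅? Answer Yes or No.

Yes

B \ A = {4,5,6,14}
B \ (B \ A) = {3,10,13}
A ∪ C = {2,3,7,8,9,10,11,12,13,14,15}
Bᶜ = {2,7,8,9,11,12,15}
(A ∪ C) ∩ Bᶜ = {2,7,8,9,11,12,15}
C ∪ ((A ∪ C) ∩ Bᶜ) = {2,3,7,8,9,10,11,12,14,15}
(B \ (B \ A)) Δ (C ∪ ((A ∪ C) ∩ Bᶜ)) = {2,7,8,9,11,12,13,14,15}
C ∩ B = {3,10,14}
Cᶜ = {4,5,6,9,13,15}
(C ∩ B) ∩ Cᶜ = {}
{2,7,8,9,11,12,13,14,15} and {} share no elements.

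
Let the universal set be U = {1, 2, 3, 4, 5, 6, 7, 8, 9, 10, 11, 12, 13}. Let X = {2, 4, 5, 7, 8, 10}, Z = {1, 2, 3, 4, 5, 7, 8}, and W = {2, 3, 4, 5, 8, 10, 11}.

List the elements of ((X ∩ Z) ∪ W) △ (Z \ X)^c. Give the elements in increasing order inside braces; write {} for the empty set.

X ∩ Z = {2, 4, 5, 7, 8}
(X ∩ Z) ∪ W = {2, 3, 4, 5, 7, 8, 10, 11}
Z \ X = {1, 3}
(Z \ X)^c = {2, 4, 5, 6, 7, 8, 9, 10, 11, 12, 13}
((X ∩ Z) ∪ W) △ (Z \ X)^c = {3, 6, 9, 12, 13}

{3, 6, 9, 12, 13}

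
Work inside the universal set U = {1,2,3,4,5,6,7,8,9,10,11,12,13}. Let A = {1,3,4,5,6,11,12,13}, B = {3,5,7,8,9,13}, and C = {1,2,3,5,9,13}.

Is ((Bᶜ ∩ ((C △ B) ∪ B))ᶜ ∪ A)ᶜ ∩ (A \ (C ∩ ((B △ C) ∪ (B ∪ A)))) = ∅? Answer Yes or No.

Yes

Bᶜ = {1,2,4,6,10,11,12}
C △ B = {1,2,7,8}
(C △ B) ∪ B = {1,2,3,5,7,8,9,13}
Bᶜ ∩ ((C △ B) ∪ B) = {1,2}
(Bᶜ ∩ ((C △ B) ∪ B))ᶜ = {3,4,5,6,7,8,9,10,11,12,13}
(Bᶜ ∩ ((C △ B) ∪ B))ᶜ ∪ A = {1,3,4,5,6,7,8,9,10,11,12,13}
((Bᶜ ∩ ((C △ B) ∪ B))ᶜ ∪ A)ᶜ = {2}
B △ C = {1,2,7,8}
B ∪ A = {1,3,4,5,6,7,8,9,11,12,13}
(B △ C) ∪ (B ∪ A) = {1,2,3,4,5,6,7,8,9,11,12,13}
C ∩ ((B △ C) ∪ (B ∪ A)) = {1,2,3,5,9,13}
A \ (C ∩ ((B △ C) ∪ (B ∪ A))) = {4,6,11,12}
{2} and {4,6,11,12} share no elements.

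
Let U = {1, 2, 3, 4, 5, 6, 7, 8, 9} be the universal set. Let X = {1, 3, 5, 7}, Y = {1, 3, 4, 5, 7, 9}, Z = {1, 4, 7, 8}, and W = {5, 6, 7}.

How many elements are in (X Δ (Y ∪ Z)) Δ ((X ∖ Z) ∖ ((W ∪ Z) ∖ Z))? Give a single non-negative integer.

Y ∪ Z = {1, 3, 4, 5, 7, 8, 9}
X Δ (Y ∪ Z) = {4, 8, 9}
X ∖ Z = {3, 5}
W ∪ Z = {1, 4, 5, 6, 7, 8}
(W ∪ Z) ∖ Z = {5, 6}
(X ∖ Z) ∖ ((W ∪ Z) ∖ Z) = {3}
(X Δ (Y ∪ Z)) Δ ((X ∖ Z) ∖ ((W ∪ Z) ∖ Z)) = {3, 4, 8, 9}
|(X Δ (Y ∪ Z)) Δ ((X ∖ Z) ∖ ((W ∪ Z) ∖ Z))| = 4

4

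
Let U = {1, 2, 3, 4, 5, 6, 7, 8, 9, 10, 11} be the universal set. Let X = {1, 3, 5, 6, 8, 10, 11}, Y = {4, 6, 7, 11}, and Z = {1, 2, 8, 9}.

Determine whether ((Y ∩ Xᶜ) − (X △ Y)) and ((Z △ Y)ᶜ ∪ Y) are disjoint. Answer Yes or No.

Xᶜ = {2, 4, 7, 9}
Y ∩ Xᶜ = {4, 7}
X △ Y = {1, 3, 4, 5, 7, 8, 10}
(Y ∩ Xᶜ) − (X △ Y) = {}
Z △ Y = {1, 2, 4, 6, 7, 8, 9, 11}
(Z △ Y)ᶜ = {3, 5, 10}
(Z △ Y)ᶜ ∪ Y = {3, 4, 5, 6, 7, 10, 11}
{} and {3, 4, 5, 6, 7, 10, 11} share no elements.

Yes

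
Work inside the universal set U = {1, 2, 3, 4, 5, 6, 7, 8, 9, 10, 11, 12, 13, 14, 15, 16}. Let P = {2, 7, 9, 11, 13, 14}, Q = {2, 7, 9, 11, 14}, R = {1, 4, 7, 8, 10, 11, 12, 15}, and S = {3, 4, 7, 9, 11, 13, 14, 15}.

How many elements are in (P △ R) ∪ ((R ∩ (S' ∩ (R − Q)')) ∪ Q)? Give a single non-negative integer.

12

P △ R = {1, 2, 4, 8, 9, 10, 12, 13, 14, 15}
S' = {1, 2, 5, 6, 8, 10, 12, 16}
R − Q = {1, 4, 8, 10, 12, 15}
(R − Q)' = {2, 3, 5, 6, 7, 9, 11, 13, 14, 16}
S' ∩ (R − Q)' = {2, 5, 6, 16}
R ∩ (S' ∩ (R − Q)') = {}
(R ∩ (S' ∩ (R − Q)')) ∪ Q = {2, 7, 9, 11, 14}
(P △ R) ∪ ((R ∩ (S' ∩ (R − Q)')) ∪ Q) = {1, 2, 4, 7, 8, 9, 10, 11, 12, 13, 14, 15}
|(P △ R) ∪ ((R ∩ (S' ∩ (R − Q)')) ∪ Q)| = 12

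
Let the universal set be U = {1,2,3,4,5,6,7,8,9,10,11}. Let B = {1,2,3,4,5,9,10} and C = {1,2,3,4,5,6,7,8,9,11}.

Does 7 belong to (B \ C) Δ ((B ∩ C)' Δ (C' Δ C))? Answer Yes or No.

7 ∉ B and 7 ∈ C, so 7 ∉ B \ C
7 ∉ B and 7 ∈ C, so 7 ∉ B ∩ C
7 ∈ (B ∩ C)' since 7 ∉ (B ∩ C)
7 ∈ C, so 7 ∉ C'
7 ∉ C' and 7 ∈ C, so 7 ∈ C' Δ C
7 ∈ (B ∩ C)' and 7 ∈ (C' Δ C), so 7 ∉ (B ∩ C)' Δ (C' Δ C)
7 ∉ (B \ C) and 7 ∉ ((B ∩ C)' Δ (C' Δ C)), so 7 ∉ (B \ C) Δ ((B ∩ C)' Δ (C' Δ C))

No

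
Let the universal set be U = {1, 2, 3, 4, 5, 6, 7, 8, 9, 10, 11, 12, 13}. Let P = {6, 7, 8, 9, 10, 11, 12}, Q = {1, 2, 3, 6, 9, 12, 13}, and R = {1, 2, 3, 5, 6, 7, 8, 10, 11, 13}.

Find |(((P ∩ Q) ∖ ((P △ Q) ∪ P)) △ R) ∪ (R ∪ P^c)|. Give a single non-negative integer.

11

P ∩ Q = {6, 9, 12}
P △ Q = {1, 2, 3, 7, 8, 10, 11, 13}
(P △ Q) ∪ P = {1, 2, 3, 6, 7, 8, 9, 10, 11, 12, 13}
(P ∩ Q) ∖ ((P △ Q) ∪ P) = {}
((P ∩ Q) ∖ ((P △ Q) ∪ P)) △ R = {1, 2, 3, 5, 6, 7, 8, 10, 11, 13}
P^c = {1, 2, 3, 4, 5, 13}
R ∪ P^c = {1, 2, 3, 4, 5, 6, 7, 8, 10, 11, 13}
(((P ∩ Q) ∖ ((P △ Q) ∪ P)) △ R) ∪ (R ∪ P^c) = {1, 2, 3, 4, 5, 6, 7, 8, 10, 11, 13}
|(((P ∩ Q) ∖ ((P △ Q) ∪ P)) △ R) ∪ (R ∪ P^c)| = 11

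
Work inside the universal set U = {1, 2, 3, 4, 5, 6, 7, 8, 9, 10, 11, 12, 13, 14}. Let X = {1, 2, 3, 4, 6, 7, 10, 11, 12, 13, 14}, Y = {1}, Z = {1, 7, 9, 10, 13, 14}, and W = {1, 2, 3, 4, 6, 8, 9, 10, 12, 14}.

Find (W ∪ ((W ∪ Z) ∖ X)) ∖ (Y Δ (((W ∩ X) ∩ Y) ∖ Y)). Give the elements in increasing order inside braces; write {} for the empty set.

W ∪ Z = {1, 2, 3, 4, 6, 7, 8, 9, 10, 12, 13, 14}
(W ∪ Z) ∖ X = {8, 9}
W ∪ ((W ∪ Z) ∖ X) = {1, 2, 3, 4, 6, 8, 9, 10, 12, 14}
W ∩ X = {1, 2, 3, 4, 6, 10, 12, 14}
(W ∩ X) ∩ Y = {1}
((W ∩ X) ∩ Y) ∖ Y = {}
Y Δ (((W ∩ X) ∩ Y) ∖ Y) = {1}
(W ∪ ((W ∪ Z) ∖ X)) ∖ (Y Δ (((W ∩ X) ∩ Y) ∖ Y)) = {2, 3, 4, 6, 8, 9, 10, 12, 14}

{2, 3, 4, 6, 8, 9, 10, 12, 14}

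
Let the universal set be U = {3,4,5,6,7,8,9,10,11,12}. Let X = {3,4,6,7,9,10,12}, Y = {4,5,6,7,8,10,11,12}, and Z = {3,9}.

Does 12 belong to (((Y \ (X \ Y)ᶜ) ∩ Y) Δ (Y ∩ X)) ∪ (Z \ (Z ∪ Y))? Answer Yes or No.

12 ∈ X and 12 ∈ Y, so 12 ∉ X \ Y
12 ∈ (X \ Y)ᶜ since 12 ∉ (X \ Y)
12 ∈ Y and 12 ∈ (X \ Y)ᶜ, so 12 ∉ Y \ (X \ Y)ᶜ
12 ∉ (Y \ (X \ Y)ᶜ) and 12 ∈ Y, so 12 ∉ (Y \ (X \ Y)ᶜ) ∩ Y
12 ∈ Y and 12 ∈ X, so 12 ∈ Y ∩ X
12 ∉ ((Y \ (X \ Y)ᶜ) ∩ Y) and 12 ∈ (Y ∩ X), so 12 ∈ ((Y \ (X \ Y)ᶜ) ∩ Y) Δ (Y ∩ X)
12 ∉ Z and 12 ∈ Y, so 12 ∈ Z ∪ Y
12 ∉ Z and 12 ∈ (Z ∪ Y), so 12 ∉ Z \ (Z ∪ Y)
12 ∈ (((Y \ (X \ Y)ᶜ) ∩ Y) Δ (Y ∩ X)) and 12 ∉ (Z \ (Z ∪ Y)), so 12 ∈ (((Y \ (X \ Y)ᶜ) ∩ Y) Δ (Y ∩ X)) ∪ (Z \ (Z ∪ Y))

Yes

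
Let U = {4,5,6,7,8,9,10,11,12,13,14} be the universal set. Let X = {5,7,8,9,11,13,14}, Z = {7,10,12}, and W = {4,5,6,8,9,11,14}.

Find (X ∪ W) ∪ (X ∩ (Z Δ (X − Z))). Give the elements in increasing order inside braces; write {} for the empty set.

X ∪ W = {4,5,6,7,8,9,11,13,14}
X − Z = {5,8,9,11,13,14}
Z Δ (X − Z) = {5,7,8,9,10,11,12,13,14}
X ∩ (Z Δ (X − Z)) = {5,7,8,9,11,13,14}
(X ∪ W) ∪ (X ∩ (Z Δ (X − Z))) = {4,5,6,7,8,9,11,13,14}

{4,5,6,7,8,9,11,13,14}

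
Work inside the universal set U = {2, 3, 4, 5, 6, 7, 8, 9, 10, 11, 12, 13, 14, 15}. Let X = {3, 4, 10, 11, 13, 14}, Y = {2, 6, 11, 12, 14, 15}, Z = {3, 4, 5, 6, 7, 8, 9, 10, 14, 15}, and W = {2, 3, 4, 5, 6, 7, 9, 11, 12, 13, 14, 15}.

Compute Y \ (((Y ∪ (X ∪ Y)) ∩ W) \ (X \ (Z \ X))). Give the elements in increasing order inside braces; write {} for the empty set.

{11, 14}

X ∪ Y = {2, 3, 4, 6, 10, 11, 12, 13, 14, 15}
Y ∪ (X ∪ Y) = {2, 3, 4, 6, 10, 11, 12, 13, 14, 15}
(Y ∪ (X ∪ Y)) ∩ W = {2, 3, 4, 6, 11, 12, 13, 14, 15}
Z \ X = {5, 6, 7, 8, 9, 15}
X \ (Z \ X) = {3, 4, 10, 11, 13, 14}
((Y ∪ (X ∪ Y)) ∩ W) \ (X \ (Z \ X)) = {2, 6, 12, 15}
Y \ (((Y ∪ (X ∪ Y)) ∩ W) \ (X \ (Z \ X))) = {11, 14}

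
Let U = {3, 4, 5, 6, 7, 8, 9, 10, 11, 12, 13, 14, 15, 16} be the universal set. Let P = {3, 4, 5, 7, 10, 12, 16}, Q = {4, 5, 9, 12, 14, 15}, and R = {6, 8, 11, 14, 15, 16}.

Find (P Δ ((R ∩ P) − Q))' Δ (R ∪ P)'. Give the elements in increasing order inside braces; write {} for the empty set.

R ∩ P = {16}
(R ∩ P) − Q = {16}
P Δ ((R ∩ P) − Q) = {3, 4, 5, 7, 10, 12}
(P Δ ((R ∩ P) − Q))' = {6, 8, 9, 11, 13, 14, 15, 16}
R ∪ P = {3, 4, 5, 6, 7, 8, 10, 11, 12, 14, 15, 16}
(R ∪ P)' = {9, 13}
(P Δ ((R ∩ P) − Q))' Δ (R ∪ P)' = {6, 8, 11, 14, 15, 16}

{6, 8, 11, 14, 15, 16}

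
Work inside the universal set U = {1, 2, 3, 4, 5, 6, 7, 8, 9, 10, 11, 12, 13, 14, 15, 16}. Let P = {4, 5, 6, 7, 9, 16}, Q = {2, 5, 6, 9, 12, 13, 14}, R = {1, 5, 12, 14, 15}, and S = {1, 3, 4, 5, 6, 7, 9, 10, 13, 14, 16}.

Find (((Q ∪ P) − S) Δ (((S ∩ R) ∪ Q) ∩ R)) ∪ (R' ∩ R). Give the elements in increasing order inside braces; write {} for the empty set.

Q ∪ P = {2, 4, 5, 6, 7, 9, 12, 13, 14, 16}
(Q ∪ P) − S = {2, 12}
S ∩ R = {1, 5, 14}
(S ∩ R) ∪ Q = {1, 2, 5, 6, 9, 12, 13, 14}
((S ∩ R) ∪ Q) ∩ R = {1, 5, 12, 14}
((Q ∪ P) − S) Δ (((S ∩ R) ∪ Q) ∩ R) = {1, 2, 5, 14}
R' = {2, 3, 4, 6, 7, 8, 9, 10, 11, 13, 16}
R' ∩ R = {}
(((Q ∪ P) − S) Δ (((S ∩ R) ∪ Q) ∩ R)) ∪ (R' ∩ R) = {1, 2, 5, 14}

{1, 2, 5, 14}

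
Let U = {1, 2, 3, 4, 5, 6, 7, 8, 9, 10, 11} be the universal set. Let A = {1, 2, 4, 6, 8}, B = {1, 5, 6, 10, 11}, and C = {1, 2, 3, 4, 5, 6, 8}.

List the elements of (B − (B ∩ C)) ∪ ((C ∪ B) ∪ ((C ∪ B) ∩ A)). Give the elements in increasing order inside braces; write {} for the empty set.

{1, 2, 3, 4, 5, 6, 8, 10, 11}

B ∩ C = {1, 5, 6}
B − (B ∩ C) = {10, 11}
C ∪ B = {1, 2, 3, 4, 5, 6, 8, 10, 11}
(C ∪ B) ∩ A = {1, 2, 4, 6, 8}
(C ∪ B) ∪ ((C ∪ B) ∩ A) = {1, 2, 3, 4, 5, 6, 8, 10, 11}
(B − (B ∩ C)) ∪ ((C ∪ B) ∪ ((C ∪ B) ∩ A)) = {1, 2, 3, 4, 5, 6, 8, 10, 11}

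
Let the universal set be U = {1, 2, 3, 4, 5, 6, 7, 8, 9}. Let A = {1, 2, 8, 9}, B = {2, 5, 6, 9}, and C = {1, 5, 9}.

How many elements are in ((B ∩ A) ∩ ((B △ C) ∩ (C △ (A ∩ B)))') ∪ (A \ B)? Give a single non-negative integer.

3

B ∩ A = {2, 9}
B △ C = {1, 2, 6}
A ∩ B = {2, 9}
C △ (A ∩ B) = {1, 2, 5}
(B △ C) ∩ (C △ (A ∩ B)) = {1, 2}
((B △ C) ∩ (C △ (A ∩ B)))' = {3, 4, 5, 6, 7, 8, 9}
(B ∩ A) ∩ ((B △ C) ∩ (C △ (A ∩ B)))' = {9}
A \ B = {1, 8}
((B ∩ A) ∩ ((B △ C) ∩ (C △ (A ∩ B)))') ∪ (A \ B) = {1, 8, 9}
|((B ∩ A) ∩ ((B △ C) ∩ (C △ (A ∩ B)))') ∪ (A \ B)| = 3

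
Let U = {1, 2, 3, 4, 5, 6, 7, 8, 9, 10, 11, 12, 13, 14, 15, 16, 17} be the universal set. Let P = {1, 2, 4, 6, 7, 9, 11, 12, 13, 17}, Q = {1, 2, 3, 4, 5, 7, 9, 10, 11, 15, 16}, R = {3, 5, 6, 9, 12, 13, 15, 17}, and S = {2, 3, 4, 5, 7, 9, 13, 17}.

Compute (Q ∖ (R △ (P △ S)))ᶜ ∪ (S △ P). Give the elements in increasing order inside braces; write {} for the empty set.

P △ S = {1, 3, 5, 6, 11, 12}
R △ (P △ S) = {1, 9, 11, 13, 15, 17}
Q ∖ (R △ (P △ S)) = {2, 3, 4, 5, 7, 10, 16}
(Q ∖ (R △ (P △ S)))ᶜ = {1, 6, 8, 9, 11, 12, 13, 14, 15, 17}
S △ P = {1, 3, 5, 6, 11, 12}
(Q ∖ (R △ (P △ S)))ᶜ ∪ (S △ P) = {1, 3, 5, 6, 8, 9, 11, 12, 13, 14, 15, 17}

{1, 3, 5, 6, 8, 9, 11, 12, 13, 14, 15, 17}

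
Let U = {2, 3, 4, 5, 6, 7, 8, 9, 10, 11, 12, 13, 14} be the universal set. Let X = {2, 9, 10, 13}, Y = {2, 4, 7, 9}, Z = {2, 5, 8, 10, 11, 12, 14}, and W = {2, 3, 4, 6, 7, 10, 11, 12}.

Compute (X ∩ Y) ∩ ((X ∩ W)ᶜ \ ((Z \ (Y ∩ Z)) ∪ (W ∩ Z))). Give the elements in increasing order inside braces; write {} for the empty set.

{9}

X ∩ Y = {2, 9}
X ∩ W = {2, 10}
(X ∩ W)ᶜ = {3, 4, 5, 6, 7, 8, 9, 11, 12, 13, 14}
Y ∩ Z = {2}
Z \ (Y ∩ Z) = {5, 8, 10, 11, 12, 14}
W ∩ Z = {2, 10, 11, 12}
(Z \ (Y ∩ Z)) ∪ (W ∩ Z) = {2, 5, 8, 10, 11, 12, 14}
(X ∩ W)ᶜ \ ((Z \ (Y ∩ Z)) ∪ (W ∩ Z)) = {3, 4, 6, 7, 9, 13}
(X ∩ Y) ∩ ((X ∩ W)ᶜ \ ((Z \ (Y ∩ Z)) ∪ (W ∩ Z))) = {9}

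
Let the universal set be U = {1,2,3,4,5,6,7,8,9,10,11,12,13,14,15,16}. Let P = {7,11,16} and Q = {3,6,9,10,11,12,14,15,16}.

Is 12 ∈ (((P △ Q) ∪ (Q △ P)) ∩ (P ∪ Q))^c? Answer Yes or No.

12 ∉ P and 12 ∈ Q, so 12 ∈ P △ Q
12 ∈ Q and 12 ∉ P, so 12 ∈ Q △ P
12 ∈ (P △ Q) and 12 ∈ (Q △ P), so 12 ∈ (P △ Q) ∪ (Q △ P)
12 ∉ P and 12 ∈ Q, so 12 ∈ P ∪ Q
12 ∈ ((P △ Q) ∪ (Q △ P)) and 12 ∈ (P ∪ Q), so 12 ∈ ((P △ Q) ∪ (Q △ P)) ∩ (P ∪ Q)
12 ∉ (((P △ Q) ∪ (Q △ P)) ∩ (P ∪ Q))^c since 12 ∈ (((P △ Q) ∪ (Q △ P)) ∩ (P ∪ Q))

No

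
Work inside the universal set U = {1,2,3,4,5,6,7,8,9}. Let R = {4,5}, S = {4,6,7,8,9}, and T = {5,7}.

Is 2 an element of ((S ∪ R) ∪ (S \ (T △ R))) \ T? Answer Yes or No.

2 ∉ S and 2 ∉ R, so 2 ∉ S ∪ R
2 ∉ T and 2 ∉ R, so 2 ∉ T △ R
2 ∉ S and 2 ∉ (T △ R), so 2 ∉ S \ (T △ R)
2 ∉ (S ∪ R) and 2 ∉ (S \ (T △ R)), so 2 ∉ (S ∪ R) ∪ (S \ (T △ R))
2 ∉ ((S ∪ R) ∪ (S \ (T △ R))) and 2 ∉ T, so 2 ∉ ((S ∪ R) ∪ (S \ (T △ R))) \ T

No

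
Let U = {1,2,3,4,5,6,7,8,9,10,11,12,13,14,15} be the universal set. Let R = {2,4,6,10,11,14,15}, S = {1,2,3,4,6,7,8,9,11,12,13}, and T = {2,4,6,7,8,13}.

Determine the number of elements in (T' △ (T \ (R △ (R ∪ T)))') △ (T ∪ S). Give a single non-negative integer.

T' = {1,3,5,9,10,11,12,14,15}
R ∪ T = {2,4,6,7,8,10,11,13,14,15}
R △ (R ∪ T) = {7,8,13}
T \ (R △ (R ∪ T)) = {2,4,6}
(T \ (R △ (R ∪ T)))' = {1,3,5,7,8,9,10,11,12,13,14,15}
T' △ (T \ (R △ (R ∪ T)))' = {7,8,13}
T ∪ S = {1,2,3,4,6,7,8,9,11,12,13}
(T' △ (T \ (R △ (R ∪ T)))') △ (T ∪ S) = {1,2,3,4,6,9,11,12}
|(T' △ (T \ (R △ (R ∪ T)))') △ (T ∪ S)| = 8

8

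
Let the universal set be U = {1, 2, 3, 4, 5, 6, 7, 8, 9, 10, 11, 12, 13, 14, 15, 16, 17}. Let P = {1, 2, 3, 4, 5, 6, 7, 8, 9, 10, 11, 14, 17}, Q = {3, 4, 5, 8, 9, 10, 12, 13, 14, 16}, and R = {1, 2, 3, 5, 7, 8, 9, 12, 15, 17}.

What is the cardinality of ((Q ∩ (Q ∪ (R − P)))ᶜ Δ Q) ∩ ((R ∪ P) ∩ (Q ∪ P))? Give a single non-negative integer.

R − P = {12, 15}
Q ∪ (R − P) = {3, 4, 5, 8, 9, 10, 12, 13, 14, 15, 16}
Q ∩ (Q ∪ (R − P)) = {3, 4, 5, 8, 9, 10, 12, 13, 14, 16}
(Q ∩ (Q ∪ (R − P)))ᶜ = {1, 2, 6, 7, 11, 15, 17}
(Q ∩ (Q ∪ (R − P)))ᶜ Δ Q = {1, 2, 3, 4, 5, 6, 7, 8, 9, 10, 11, 12, 13, 14, 15, 16, 17}
R ∪ P = {1, 2, 3, 4, 5, 6, 7, 8, 9, 10, 11, 12, 14, 15, 17}
Q ∪ P = {1, 2, 3, 4, 5, 6, 7, 8, 9, 10, 11, 12, 13, 14, 16, 17}
(R ∪ P) ∩ (Q ∪ P) = {1, 2, 3, 4, 5, 6, 7, 8, 9, 10, 11, 12, 14, 17}
((Q ∩ (Q ∪ (R − P)))ᶜ Δ Q) ∩ ((R ∪ P) ∩ (Q ∪ P)) = {1, 2, 3, 4, 5, 6, 7, 8, 9, 10, 11, 12, 14, 17}
|((Q ∩ (Q ∪ (R − P)))ᶜ Δ Q) ∩ ((R ∪ P) ∩ (Q ∪ P))| = 14

14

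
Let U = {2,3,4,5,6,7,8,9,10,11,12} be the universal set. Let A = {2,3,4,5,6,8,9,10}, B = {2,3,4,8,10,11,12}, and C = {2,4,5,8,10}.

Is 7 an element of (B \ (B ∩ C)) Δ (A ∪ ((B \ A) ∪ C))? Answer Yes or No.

7 ∉ B and 7 ∉ C, so 7 ∉ B ∩ C
7 ∉ B and 7 ∉ (B ∩ C), so 7 ∉ B \ (B ∩ C)
7 ∉ B and 7 ∉ A, so 7 ∉ B \ A
7 ∉ (B \ A) and 7 ∉ C, so 7 ∉ (B \ A) ∪ C
7 ∉ A and 7 ∉ ((B \ A) ∪ C), so 7 ∉ A ∪ ((B \ A) ∪ C)
7 ∉ (B \ (B ∩ C)) and 7 ∉ (A ∪ ((B \ A) ∪ C)), so 7 ∉ (B \ (B ∩ C)) Δ (A ∪ ((B \ A) ∪ C))

No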